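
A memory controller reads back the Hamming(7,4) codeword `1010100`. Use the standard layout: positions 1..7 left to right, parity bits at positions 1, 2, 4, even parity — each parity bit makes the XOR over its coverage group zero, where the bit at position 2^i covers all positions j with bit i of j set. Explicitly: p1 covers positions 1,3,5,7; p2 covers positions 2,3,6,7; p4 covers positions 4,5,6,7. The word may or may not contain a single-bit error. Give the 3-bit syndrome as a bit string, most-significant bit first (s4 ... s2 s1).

s1: b1⊕b3⊕b5⊕b7 = 1⊕1⊕1⊕0 = 1
s2: b2⊕b3⊕b6⊕b7 = 0⊕1⊕0⊕0 = 1
s4: b4⊕b5⊕b6⊕b7 = 0⊕1⊕0⊕0 = 1
Syndrome (s4...s1) = 111 → position 7.

111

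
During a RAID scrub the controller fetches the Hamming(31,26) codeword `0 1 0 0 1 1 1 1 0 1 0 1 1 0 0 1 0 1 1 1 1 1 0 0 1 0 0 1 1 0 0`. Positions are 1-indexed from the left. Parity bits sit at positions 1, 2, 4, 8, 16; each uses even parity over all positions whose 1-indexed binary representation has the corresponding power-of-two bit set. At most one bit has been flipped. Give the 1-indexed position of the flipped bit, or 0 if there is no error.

s1: b1⊕b3⊕b5⊕b7⊕b9⊕b11⊕b13⊕b15⊕b17⊕b19⊕b21⊕b23⊕b25⊕b27⊕b29⊕b31 = 0⊕0⊕1⊕1⊕0⊕0⊕1⊕0⊕0⊕1⊕1⊕0⊕1⊕0⊕1⊕0 = 1
s2: b2⊕b3⊕b6⊕b7⊕b10⊕b11⊕b14⊕b15⊕b18⊕b19⊕b22⊕b23⊕b26⊕b27⊕b30⊕b31 = 1⊕0⊕1⊕1⊕1⊕0⊕0⊕0⊕1⊕1⊕1⊕0⊕0⊕0⊕0⊕0 = 1
s4: b4⊕b5⊕b6⊕b7⊕b12⊕b13⊕b14⊕b15⊕b20⊕b21⊕b22⊕b23⊕b28⊕b29⊕b30⊕b31 = 0⊕1⊕1⊕1⊕1⊕1⊕0⊕0⊕1⊕1⊕1⊕0⊕1⊕1⊕0⊕0 = 0
s8: b8⊕b9⊕b10⊕b11⊕b12⊕b13⊕b14⊕b15⊕b24⊕b25⊕b26⊕b27⊕b28⊕b29⊕b30⊕b31 = 1⊕0⊕1⊕0⊕1⊕1⊕0⊕0⊕0⊕1⊕0⊕0⊕1⊕1⊕0⊕0 = 1
s16: b16⊕b17⊕b18⊕b19⊕b20⊕b21⊕b22⊕b23⊕b24⊕b25⊕b26⊕b27⊕b28⊕b29⊕b30⊕b31 = 1⊕0⊕1⊕1⊕1⊕1⊕1⊕0⊕0⊕1⊕0⊕0⊕1⊕1⊕0⊕0 = 1
Syndrome (s16...s1) = 11011 → position 27.

27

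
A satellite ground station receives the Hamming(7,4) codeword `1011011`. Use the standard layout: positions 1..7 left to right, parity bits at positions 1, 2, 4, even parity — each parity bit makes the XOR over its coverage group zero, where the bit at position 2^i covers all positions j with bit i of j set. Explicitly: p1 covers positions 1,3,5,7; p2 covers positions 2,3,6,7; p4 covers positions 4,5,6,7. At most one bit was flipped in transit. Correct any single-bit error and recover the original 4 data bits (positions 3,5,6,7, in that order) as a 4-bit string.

s1: b1⊕b3⊕b5⊕b7 = 1⊕1⊕0⊕1 = 1
s2: b2⊕b3⊕b6⊕b7 = 0⊕1⊕1⊕1 = 1
s4: b4⊕b5⊕b6⊕b7 = 1⊕0⊕1⊕1 = 1
Syndrome (s4...s1) = 111 → position 7.
Flip bit 7: corrected codeword = 1011010
Data bits at positions 3,5,6,7: 1010

1010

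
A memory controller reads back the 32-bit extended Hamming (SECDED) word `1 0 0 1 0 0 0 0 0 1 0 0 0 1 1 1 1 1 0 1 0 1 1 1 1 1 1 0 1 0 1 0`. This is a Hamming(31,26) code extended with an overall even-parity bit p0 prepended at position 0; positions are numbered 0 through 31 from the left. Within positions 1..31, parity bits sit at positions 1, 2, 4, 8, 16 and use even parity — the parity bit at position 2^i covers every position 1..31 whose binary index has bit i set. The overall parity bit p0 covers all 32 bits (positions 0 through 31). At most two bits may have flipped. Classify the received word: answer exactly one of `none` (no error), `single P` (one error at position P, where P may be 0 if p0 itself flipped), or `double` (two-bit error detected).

single 25

s1: b1⊕b3⊕b5⊕b7⊕b9⊕b11⊕b13⊕b15⊕b17⊕b19⊕b21⊕b23⊕b25⊕b27⊕b29⊕b31 = 0⊕1⊕0⊕0⊕1⊕0⊕1⊕1⊕1⊕1⊕1⊕1⊕1⊕0⊕0⊕0 = 1
s2: b2⊕b3⊕b6⊕b7⊕b10⊕b11⊕b14⊕b15⊕b18⊕b19⊕b22⊕b23⊕b26⊕b27⊕b30⊕b31 = 0⊕1⊕0⊕0⊕0⊕0⊕1⊕1⊕0⊕1⊕1⊕1⊕1⊕0⊕1⊕0 = 0
s4: b4⊕b5⊕b6⊕b7⊕b12⊕b13⊕b14⊕b15⊕b20⊕b21⊕b22⊕b23⊕b28⊕b29⊕b30⊕b31 = 0⊕0⊕0⊕0⊕0⊕1⊕1⊕1⊕0⊕1⊕1⊕1⊕1⊕0⊕1⊕0 = 0
s8: b8⊕b9⊕b10⊕b11⊕b12⊕b13⊕b14⊕b15⊕b24⊕b25⊕b26⊕b27⊕b28⊕b29⊕b30⊕b31 = 0⊕1⊕0⊕0⊕0⊕1⊕1⊕1⊕1⊕1⊕1⊕0⊕1⊕0⊕1⊕0 = 1
s16: b16⊕b17⊕b18⊕b19⊕b20⊕b21⊕b22⊕b23⊕b24⊕b25⊕b26⊕b27⊕b28⊕b29⊕b30⊕b31 = 1⊕1⊕0⊕1⊕0⊕1⊕1⊕1⊕1⊕1⊕1⊕0⊕1⊕0⊕1⊕0 = 1
Syndrome (s16...s1) = 11001 → position 25.
Overall parity (XOR of all 32 bits, including p0): 1⊕0⊕0⊕1⊕0⊕0⊕0⊕0⊕0⊕1⊕0⊕0⊕0⊕1⊕1⊕1⊕1⊕1⊕0⊕1⊕0⊕1⊕1⊕1⊕1⊕1⊕1⊕0⊕1⊕0⊕1⊕0 = 1
Overall=1, syndrome position=25 → single-bit error at position 25.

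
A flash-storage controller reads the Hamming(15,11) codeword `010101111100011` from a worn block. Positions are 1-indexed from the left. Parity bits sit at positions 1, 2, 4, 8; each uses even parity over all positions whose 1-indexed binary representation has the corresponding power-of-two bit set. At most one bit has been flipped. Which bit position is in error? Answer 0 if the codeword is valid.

s1: b1⊕b3⊕b5⊕b7⊕b9⊕b11⊕b13⊕b15 = 0⊕0⊕0⊕1⊕1⊕0⊕0⊕1 = 1
s2: b2⊕b3⊕b6⊕b7⊕b10⊕b11⊕b14⊕b15 = 1⊕0⊕1⊕1⊕1⊕0⊕1⊕1 = 0
s4: b4⊕b5⊕b6⊕b7⊕b12⊕b13⊕b14⊕b15 = 1⊕0⊕1⊕1⊕0⊕0⊕1⊕1 = 1
s8: b8⊕b9⊕b10⊕b11⊕b12⊕b13⊕b14⊕b15 = 1⊕1⊕1⊕0⊕0⊕0⊕1⊕1 = 1
Syndrome (s8...s1) = 1101 → position 13.

13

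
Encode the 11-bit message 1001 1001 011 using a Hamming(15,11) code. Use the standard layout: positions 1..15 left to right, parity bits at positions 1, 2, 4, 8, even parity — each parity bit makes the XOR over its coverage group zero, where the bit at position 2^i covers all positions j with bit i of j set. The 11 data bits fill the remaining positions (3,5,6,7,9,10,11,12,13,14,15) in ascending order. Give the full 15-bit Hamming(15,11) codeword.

001000101001011

Place data bits at non-power-of-two positions: b3=1, b5=0, b6=0, b7=1, b9=1, b10=0, b11=0, b12=1, b13=0, b14=1, b15=1.
p1 = XOR of data positions {3,5,7,9,11,13,15} = 1⊕0⊕1⊕1⊕0⊕0⊕1 = 0
p2 = XOR of data positions {3,6,7,10,11,14,15} = 1⊕0⊕1⊕0⊕0⊕1⊕1 = 0
p4 = XOR of data positions {5,6,7,12,13,14,15} = 0⊕0⊕1⊕1⊕0⊕1⊕1 = 0
p8 = XOR of data positions {9,10,11,12,13,14,15} = 1⊕0⊕0⊕1⊕0⊕1⊕1 = 0
Codeword b1..b15 = 001000101001011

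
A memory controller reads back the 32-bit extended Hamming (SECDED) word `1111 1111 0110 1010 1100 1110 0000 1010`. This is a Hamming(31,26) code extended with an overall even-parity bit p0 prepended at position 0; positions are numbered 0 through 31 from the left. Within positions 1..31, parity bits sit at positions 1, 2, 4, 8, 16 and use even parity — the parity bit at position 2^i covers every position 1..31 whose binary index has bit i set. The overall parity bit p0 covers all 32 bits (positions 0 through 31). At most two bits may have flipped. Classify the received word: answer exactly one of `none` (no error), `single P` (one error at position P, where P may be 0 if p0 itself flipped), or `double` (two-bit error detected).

s1: b1⊕b3⊕b5⊕b7⊕b9⊕b11⊕b13⊕b15⊕b17⊕b19⊕b21⊕b23⊕b25⊕b27⊕b29⊕b31 = 1⊕1⊕1⊕1⊕1⊕0⊕0⊕0⊕1⊕0⊕1⊕0⊕0⊕0⊕0⊕0 = 1
s2: b2⊕b3⊕b6⊕b7⊕b10⊕b11⊕b14⊕b15⊕b18⊕b19⊕b22⊕b23⊕b26⊕b27⊕b30⊕b31 = 1⊕1⊕1⊕1⊕1⊕0⊕1⊕0⊕0⊕0⊕1⊕0⊕0⊕0⊕1⊕0 = 0
s4: b4⊕b5⊕b6⊕b7⊕b12⊕b13⊕b14⊕b15⊕b20⊕b21⊕b22⊕b23⊕b28⊕b29⊕b30⊕b31 = 1⊕1⊕1⊕1⊕1⊕0⊕1⊕0⊕1⊕1⊕1⊕0⊕1⊕0⊕1⊕0 = 1
s8: b8⊕b9⊕b10⊕b11⊕b12⊕b13⊕b14⊕b15⊕b24⊕b25⊕b26⊕b27⊕b28⊕b29⊕b30⊕b31 = 0⊕1⊕1⊕0⊕1⊕0⊕1⊕0⊕0⊕0⊕0⊕0⊕1⊕0⊕1⊕0 = 0
s16: b16⊕b17⊕b18⊕b19⊕b20⊕b21⊕b22⊕b23⊕b24⊕b25⊕b26⊕b27⊕b28⊕b29⊕b30⊕b31 = 1⊕1⊕0⊕0⊕1⊕1⊕1⊕0⊕0⊕0⊕0⊕0⊕1⊕0⊕1⊕0 = 1
Syndrome (s16...s1) = 10101 → position 21.
Overall parity (XOR of all 32 bits, including p0): 1⊕1⊕1⊕1⊕1⊕1⊕1⊕1⊕0⊕1⊕1⊕0⊕1⊕0⊕1⊕0⊕1⊕1⊕0⊕0⊕1⊕1⊕1⊕0⊕0⊕0⊕0⊕0⊕1⊕0⊕1⊕0 = 1
Overall=1, syndrome position=21 → single-bit error at position 21.

single 21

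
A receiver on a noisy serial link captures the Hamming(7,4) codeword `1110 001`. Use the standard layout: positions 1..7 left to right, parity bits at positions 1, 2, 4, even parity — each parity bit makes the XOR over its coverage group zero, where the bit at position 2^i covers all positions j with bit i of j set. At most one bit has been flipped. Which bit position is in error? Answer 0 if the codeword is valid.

s1: b1⊕b3⊕b5⊕b7 = 1⊕1⊕0⊕1 = 1
s2: b2⊕b3⊕b6⊕b7 = 1⊕1⊕0⊕1 = 1
s4: b4⊕b5⊕b6⊕b7 = 0⊕0⊕0⊕1 = 1
Syndrome (s4...s1) = 111 → position 7.

7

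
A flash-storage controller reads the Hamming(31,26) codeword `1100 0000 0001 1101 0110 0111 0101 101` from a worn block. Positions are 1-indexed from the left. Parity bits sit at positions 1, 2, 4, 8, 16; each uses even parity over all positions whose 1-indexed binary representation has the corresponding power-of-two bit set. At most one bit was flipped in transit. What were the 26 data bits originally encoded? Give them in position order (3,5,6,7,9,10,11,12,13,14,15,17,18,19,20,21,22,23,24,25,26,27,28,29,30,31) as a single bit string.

s1: b1⊕b3⊕b5⊕b7⊕b9⊕b11⊕b13⊕b15⊕b17⊕b19⊕b21⊕b23⊕b25⊕b27⊕b29⊕b31 = 1⊕0⊕0⊕0⊕0⊕0⊕1⊕0⊕0⊕1⊕0⊕1⊕0⊕0⊕1⊕1 = 0
s2: b2⊕b3⊕b6⊕b7⊕b10⊕b11⊕b14⊕b15⊕b18⊕b19⊕b22⊕b23⊕b26⊕b27⊕b30⊕b31 = 1⊕0⊕0⊕0⊕0⊕0⊕1⊕0⊕1⊕1⊕1⊕1⊕1⊕0⊕0⊕1 = 0
s4: b4⊕b5⊕b6⊕b7⊕b12⊕b13⊕b14⊕b15⊕b20⊕b21⊕b22⊕b23⊕b28⊕b29⊕b30⊕b31 = 0⊕0⊕0⊕0⊕1⊕1⊕1⊕0⊕0⊕0⊕1⊕1⊕1⊕1⊕0⊕1 = 0
s8: b8⊕b9⊕b10⊕b11⊕b12⊕b13⊕b14⊕b15⊕b24⊕b25⊕b26⊕b27⊕b28⊕b29⊕b30⊕b31 = 0⊕0⊕0⊕0⊕1⊕1⊕1⊕0⊕1⊕0⊕1⊕0⊕1⊕1⊕0⊕1 = 0
s16: b16⊕b17⊕b18⊕b19⊕b20⊕b21⊕b22⊕b23⊕b24⊕b25⊕b26⊕b27⊕b28⊕b29⊕b30⊕b31 = 1⊕0⊕1⊕1⊕0⊕0⊕1⊕1⊕1⊕0⊕1⊕0⊕1⊕1⊕0⊕1 = 0
Syndrome (s16...s1) = 00000 → position 0 (no error).
No correction needed.
Data bits at positions 3,5,6,7,9,10,11,12,13,14,15,17,18,19,20,21,22,23,24,25,26,27,28,29,30,31: 00000001110011001110101101

00000001110011001110101101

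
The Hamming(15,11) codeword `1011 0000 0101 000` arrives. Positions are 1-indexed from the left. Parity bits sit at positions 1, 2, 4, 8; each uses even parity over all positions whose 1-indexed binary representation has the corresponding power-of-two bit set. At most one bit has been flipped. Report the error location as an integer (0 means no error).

0

s1: b1⊕b3⊕b5⊕b7⊕b9⊕b11⊕b13⊕b15 = 1⊕1⊕0⊕0⊕0⊕0⊕0⊕0 = 0
s2: b2⊕b3⊕b6⊕b7⊕b10⊕b11⊕b14⊕b15 = 0⊕1⊕0⊕0⊕1⊕0⊕0⊕0 = 0
s4: b4⊕b5⊕b6⊕b7⊕b12⊕b13⊕b14⊕b15 = 1⊕0⊕0⊕0⊕1⊕0⊕0⊕0 = 0
s8: b8⊕b9⊕b10⊕b11⊕b12⊕b13⊕b14⊕b15 = 0⊕0⊕1⊕0⊕1⊕0⊕0⊕0 = 0
Syndrome (s8...s1) = 0000 → position 0 (no error).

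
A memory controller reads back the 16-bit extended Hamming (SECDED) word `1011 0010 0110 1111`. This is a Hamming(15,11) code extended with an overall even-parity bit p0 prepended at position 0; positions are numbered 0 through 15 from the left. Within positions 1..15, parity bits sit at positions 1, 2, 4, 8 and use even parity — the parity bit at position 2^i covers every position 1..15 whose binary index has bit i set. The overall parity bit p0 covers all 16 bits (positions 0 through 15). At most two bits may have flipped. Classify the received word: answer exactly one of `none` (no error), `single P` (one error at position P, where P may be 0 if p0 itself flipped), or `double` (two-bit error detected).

s1: b1⊕b3⊕b5⊕b7⊕b9⊕b11⊕b13⊕b15 = 0⊕1⊕0⊕0⊕1⊕0⊕1⊕1 = 0
s2: b2⊕b3⊕b6⊕b7⊕b10⊕b11⊕b14⊕b15 = 1⊕1⊕1⊕0⊕1⊕0⊕1⊕1 = 0
s4: b4⊕b5⊕b6⊕b7⊕b12⊕b13⊕b14⊕b15 = 0⊕0⊕1⊕0⊕1⊕1⊕1⊕1 = 1
s8: b8⊕b9⊕b10⊕b11⊕b12⊕b13⊕b14⊕b15 = 0⊕1⊕1⊕0⊕1⊕1⊕1⊕1 = 0
Syndrome (s8...s1) = 0100 → position 4.
Overall parity (XOR of all 16 bits, including p0): 1⊕0⊕1⊕1⊕0⊕0⊕1⊕0⊕0⊕1⊕1⊕0⊕1⊕1⊕1⊕1 = 0
Overall=0, syndrome position=4 → double-bit error detected (uncorrectable).

double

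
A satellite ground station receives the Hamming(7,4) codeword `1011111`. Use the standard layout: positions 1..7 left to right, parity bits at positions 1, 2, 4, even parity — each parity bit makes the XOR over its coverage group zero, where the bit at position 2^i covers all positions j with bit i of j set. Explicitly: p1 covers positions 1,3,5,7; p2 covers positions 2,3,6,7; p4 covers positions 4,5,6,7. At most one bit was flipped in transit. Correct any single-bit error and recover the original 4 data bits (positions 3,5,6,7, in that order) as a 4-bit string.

1111

s1: b1⊕b3⊕b5⊕b7 = 1⊕1⊕1⊕1 = 0
s2: b2⊕b3⊕b6⊕b7 = 0⊕1⊕1⊕1 = 1
s4: b4⊕b5⊕b6⊕b7 = 1⊕1⊕1⊕1 = 0
Syndrome (s4...s1) = 010 → position 2.
Flip bit 2: corrected codeword = 1111111
Data bits at positions 3,5,6,7: 1111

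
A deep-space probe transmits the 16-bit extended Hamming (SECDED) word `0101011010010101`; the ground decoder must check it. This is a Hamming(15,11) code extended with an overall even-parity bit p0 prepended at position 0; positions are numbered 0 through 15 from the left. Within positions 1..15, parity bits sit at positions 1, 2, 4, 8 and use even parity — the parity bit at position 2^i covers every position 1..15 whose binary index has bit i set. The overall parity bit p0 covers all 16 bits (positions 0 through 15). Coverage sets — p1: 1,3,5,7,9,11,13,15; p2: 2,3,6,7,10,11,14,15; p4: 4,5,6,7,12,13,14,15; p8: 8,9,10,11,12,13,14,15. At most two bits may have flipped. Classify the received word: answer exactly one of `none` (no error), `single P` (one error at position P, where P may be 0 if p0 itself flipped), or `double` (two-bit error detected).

s1: b1⊕b3⊕b5⊕b7⊕b9⊕b11⊕b13⊕b15 = 1⊕1⊕1⊕0⊕0⊕1⊕1⊕1 = 0
s2: b2⊕b3⊕b6⊕b7⊕b10⊕b11⊕b14⊕b15 = 0⊕1⊕1⊕0⊕0⊕1⊕0⊕1 = 0
s4: b4⊕b5⊕b6⊕b7⊕b12⊕b13⊕b14⊕b15 = 0⊕1⊕1⊕0⊕0⊕1⊕0⊕1 = 0
s8: b8⊕b9⊕b10⊕b11⊕b12⊕b13⊕b14⊕b15 = 1⊕0⊕0⊕1⊕0⊕1⊕0⊕1 = 0
Syndrome (s8...s1) = 0000 → position 0 (no error).
Overall parity (XOR of all 16 bits, including p0): 0⊕1⊕0⊕1⊕0⊕1⊕1⊕0⊕1⊕0⊕0⊕1⊕0⊕1⊕0⊕1 = 0
Overall=0, syndrome position=0 → no error.

none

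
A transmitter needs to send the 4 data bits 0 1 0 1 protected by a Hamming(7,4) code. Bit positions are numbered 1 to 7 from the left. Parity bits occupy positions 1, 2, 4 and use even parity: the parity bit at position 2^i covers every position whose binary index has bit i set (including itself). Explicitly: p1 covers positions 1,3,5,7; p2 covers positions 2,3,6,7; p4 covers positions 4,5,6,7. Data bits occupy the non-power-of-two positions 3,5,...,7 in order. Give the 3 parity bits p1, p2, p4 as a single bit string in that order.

010

Place data bits at non-power-of-two positions: b3=0, b5=1, b6=0, b7=1.
p1 = XOR of data positions {3,5,7} = 0⊕1⊕1 = 0
p2 = XOR of data positions {3,6,7} = 0⊕0⊕1 = 1
p4 = XOR of data positions {5,6,7} = 1⊕0⊕1 = 0
Parity bits p1,p2,p4 = 010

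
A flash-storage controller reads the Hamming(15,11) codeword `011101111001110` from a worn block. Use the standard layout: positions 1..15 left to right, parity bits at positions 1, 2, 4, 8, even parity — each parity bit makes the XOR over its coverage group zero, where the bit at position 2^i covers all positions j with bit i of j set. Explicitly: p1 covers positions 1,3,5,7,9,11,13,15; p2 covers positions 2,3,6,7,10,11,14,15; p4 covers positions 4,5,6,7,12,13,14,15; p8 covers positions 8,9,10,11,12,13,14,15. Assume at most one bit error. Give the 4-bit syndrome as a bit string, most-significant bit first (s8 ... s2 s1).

s1: b1⊕b3⊕b5⊕b7⊕b9⊕b11⊕b13⊕b15 = 0⊕1⊕0⊕1⊕1⊕0⊕1⊕0 = 0
s2: b2⊕b3⊕b6⊕b7⊕b10⊕b11⊕b14⊕b15 = 1⊕1⊕1⊕1⊕0⊕0⊕1⊕0 = 1
s4: b4⊕b5⊕b6⊕b7⊕b12⊕b13⊕b14⊕b15 = 1⊕0⊕1⊕1⊕1⊕1⊕1⊕0 = 0
s8: b8⊕b9⊕b10⊕b11⊕b12⊕b13⊕b14⊕b15 = 1⊕1⊕0⊕0⊕1⊕1⊕1⊕0 = 1
Syndrome (s8...s1) = 1010 → position 10.

1010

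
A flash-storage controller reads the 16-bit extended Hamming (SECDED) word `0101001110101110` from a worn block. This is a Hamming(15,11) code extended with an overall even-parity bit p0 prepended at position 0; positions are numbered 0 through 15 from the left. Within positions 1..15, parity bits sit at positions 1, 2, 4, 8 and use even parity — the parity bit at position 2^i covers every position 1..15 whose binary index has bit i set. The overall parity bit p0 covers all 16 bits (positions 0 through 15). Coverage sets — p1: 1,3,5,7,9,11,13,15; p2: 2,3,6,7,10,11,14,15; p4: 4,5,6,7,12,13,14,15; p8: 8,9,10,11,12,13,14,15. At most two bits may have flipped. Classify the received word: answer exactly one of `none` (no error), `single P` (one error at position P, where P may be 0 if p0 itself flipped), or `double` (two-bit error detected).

s1: b1⊕b3⊕b5⊕b7⊕b9⊕b11⊕b13⊕b15 = 1⊕1⊕0⊕1⊕0⊕0⊕1⊕0 = 0
s2: b2⊕b3⊕b6⊕b7⊕b10⊕b11⊕b14⊕b15 = 0⊕1⊕1⊕1⊕1⊕0⊕1⊕0 = 1
s4: b4⊕b5⊕b6⊕b7⊕b12⊕b13⊕b14⊕b15 = 0⊕0⊕1⊕1⊕1⊕1⊕1⊕0 = 1
s8: b8⊕b9⊕b10⊕b11⊕b12⊕b13⊕b14⊕b15 = 1⊕0⊕1⊕0⊕1⊕1⊕1⊕0 = 1
Syndrome (s8...s1) = 1110 → position 14.
Overall parity (XOR of all 16 bits, including p0): 0⊕1⊕0⊕1⊕0⊕0⊕1⊕1⊕1⊕0⊕1⊕0⊕1⊕1⊕1⊕0 = 1
Overall=1, syndrome position=14 → single-bit error at position 14.

single 14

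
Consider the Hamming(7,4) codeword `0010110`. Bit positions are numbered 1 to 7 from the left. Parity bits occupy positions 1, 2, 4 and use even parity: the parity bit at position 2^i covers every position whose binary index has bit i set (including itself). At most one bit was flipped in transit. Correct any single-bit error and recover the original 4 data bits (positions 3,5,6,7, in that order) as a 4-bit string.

s1: b1⊕b3⊕b5⊕b7 = 0⊕1⊕1⊕0 = 0
s2: b2⊕b3⊕b6⊕b7 = 0⊕1⊕1⊕0 = 0
s4: b4⊕b5⊕b6⊕b7 = 0⊕1⊕1⊕0 = 0
Syndrome (s4...s1) = 000 → position 0 (no error).
No correction needed.
Data bits at positions 3,5,6,7: 1110

1110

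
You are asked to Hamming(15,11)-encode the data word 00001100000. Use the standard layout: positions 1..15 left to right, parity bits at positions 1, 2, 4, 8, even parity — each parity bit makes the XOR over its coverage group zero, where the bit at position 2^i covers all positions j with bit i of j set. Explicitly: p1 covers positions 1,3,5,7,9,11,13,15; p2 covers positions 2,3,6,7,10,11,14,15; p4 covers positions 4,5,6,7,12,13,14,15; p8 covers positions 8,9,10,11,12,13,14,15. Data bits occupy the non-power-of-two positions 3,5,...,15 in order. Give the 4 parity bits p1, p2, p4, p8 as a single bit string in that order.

Place data bits at non-power-of-two positions: b3=0, b5=0, b6=0, b7=0, b9=1, b10=1, b11=0, b12=0, b13=0, b14=0, b15=0.
p1 = XOR of data positions {3,5,7,9,11,13,15} = 0⊕0⊕0⊕1⊕0⊕0⊕0 = 1
p2 = XOR of data positions {3,6,7,10,11,14,15} = 0⊕0⊕0⊕1⊕0⊕0⊕0 = 1
p4 = XOR of data positions {5,6,7,12,13,14,15} = 0⊕0⊕0⊕0⊕0⊕0⊕0 = 0
p8 = XOR of data positions {9,10,11,12,13,14,15} = 1⊕1⊕0⊕0⊕0⊕0⊕0 = 0
Parity bits p1,p2,p4,p8 = 1100

1100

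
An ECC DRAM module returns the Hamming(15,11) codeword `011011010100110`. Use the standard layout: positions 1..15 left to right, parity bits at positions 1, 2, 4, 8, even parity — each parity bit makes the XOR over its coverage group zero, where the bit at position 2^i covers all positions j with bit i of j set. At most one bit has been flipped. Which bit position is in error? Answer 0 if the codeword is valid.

s1: b1⊕b3⊕b5⊕b7⊕b9⊕b11⊕b13⊕b15 = 0⊕1⊕1⊕0⊕0⊕0⊕1⊕0 = 1
s2: b2⊕b3⊕b6⊕b7⊕b10⊕b11⊕b14⊕b15 = 1⊕1⊕1⊕0⊕1⊕0⊕1⊕0 = 1
s4: b4⊕b5⊕b6⊕b7⊕b12⊕b13⊕b14⊕b15 = 0⊕1⊕1⊕0⊕0⊕1⊕1⊕0 = 0
s8: b8⊕b9⊕b10⊕b11⊕b12⊕b13⊕b14⊕b15 = 1⊕0⊕1⊕0⊕0⊕1⊕1⊕0 = 0
Syndrome (s8...s1) = 0011 → position 3.

3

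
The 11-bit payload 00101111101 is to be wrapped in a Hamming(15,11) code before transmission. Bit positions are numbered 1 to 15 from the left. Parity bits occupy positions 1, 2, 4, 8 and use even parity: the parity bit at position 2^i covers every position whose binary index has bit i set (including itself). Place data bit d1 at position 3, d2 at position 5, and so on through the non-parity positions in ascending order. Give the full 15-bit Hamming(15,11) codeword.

Place data bits at non-power-of-two positions: b3=0, b5=0, b6=1, b7=0, b9=1, b10=1, b11=1, b12=1, b13=1, b14=0, b15=1.
p1 = XOR of data positions {3,5,7,9,11,13,15} = 0⊕0⊕0⊕1⊕1⊕1⊕1 = 0
p2 = XOR of data positions {3,6,7,10,11,14,15} = 0⊕1⊕0⊕1⊕1⊕0⊕1 = 0
p4 = XOR of data positions {5,6,7,12,13,14,15} = 0⊕1⊕0⊕1⊕1⊕0⊕1 = 0
p8 = XOR of data positions {9,10,11,12,13,14,15} = 1⊕1⊕1⊕1⊕1⊕0⊕1 = 0
Codeword b1..b15 = 000001001111101

000001001111101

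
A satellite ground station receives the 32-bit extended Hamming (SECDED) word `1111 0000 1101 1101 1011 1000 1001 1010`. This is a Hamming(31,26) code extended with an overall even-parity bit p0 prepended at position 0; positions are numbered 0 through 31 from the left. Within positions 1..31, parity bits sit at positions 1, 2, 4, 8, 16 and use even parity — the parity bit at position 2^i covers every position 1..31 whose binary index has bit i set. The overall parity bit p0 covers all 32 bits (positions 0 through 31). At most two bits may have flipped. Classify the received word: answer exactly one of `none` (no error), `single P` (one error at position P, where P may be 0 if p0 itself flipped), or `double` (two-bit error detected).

s1: b1⊕b3⊕b5⊕b7⊕b9⊕b11⊕b13⊕b15⊕b17⊕b19⊕b21⊕b23⊕b25⊕b27⊕b29⊕b31 = 1⊕1⊕0⊕0⊕1⊕1⊕1⊕1⊕0⊕1⊕0⊕0⊕0⊕1⊕0⊕0 = 0
s2: b2⊕b3⊕b6⊕b7⊕b10⊕b11⊕b14⊕b15⊕b18⊕b19⊕b22⊕b23⊕b26⊕b27⊕b30⊕b31 = 1⊕1⊕0⊕0⊕0⊕1⊕0⊕1⊕1⊕1⊕0⊕0⊕0⊕1⊕1⊕0 = 0
s4: b4⊕b5⊕b6⊕b7⊕b12⊕b13⊕b14⊕b15⊕b20⊕b21⊕b22⊕b23⊕b28⊕b29⊕b30⊕b31 = 0⊕0⊕0⊕0⊕1⊕1⊕0⊕1⊕1⊕0⊕0⊕0⊕1⊕0⊕1⊕0 = 0
s8: b8⊕b9⊕b10⊕b11⊕b12⊕b13⊕b14⊕b15⊕b24⊕b25⊕b26⊕b27⊕b28⊕b29⊕b30⊕b31 = 1⊕1⊕0⊕1⊕1⊕1⊕0⊕1⊕1⊕0⊕0⊕1⊕1⊕0⊕1⊕0 = 0
s16: b16⊕b17⊕b18⊕b19⊕b20⊕b21⊕b22⊕b23⊕b24⊕b25⊕b26⊕b27⊕b28⊕b29⊕b30⊕b31 = 1⊕0⊕1⊕1⊕1⊕0⊕0⊕0⊕1⊕0⊕0⊕1⊕1⊕0⊕1⊕0 = 0
Syndrome (s16...s1) = 00000 → position 0 (no error).
Overall parity (XOR of all 32 bits, including p0): 1⊕1⊕1⊕1⊕0⊕0⊕0⊕0⊕1⊕1⊕0⊕1⊕1⊕1⊕0⊕1⊕1⊕0⊕1⊕1⊕1⊕0⊕0⊕0⊕1⊕0⊕0⊕1⊕1⊕0⊕1⊕0 = 0
Overall=0, syndrome position=0 → no error.

none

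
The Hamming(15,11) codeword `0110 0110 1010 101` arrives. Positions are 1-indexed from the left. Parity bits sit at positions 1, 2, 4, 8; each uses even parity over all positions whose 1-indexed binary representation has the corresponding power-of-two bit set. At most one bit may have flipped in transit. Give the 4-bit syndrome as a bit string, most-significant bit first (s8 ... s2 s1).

0000

s1: b1⊕b3⊕b5⊕b7⊕b9⊕b11⊕b13⊕b15 = 0⊕1⊕0⊕1⊕1⊕1⊕1⊕1 = 0
s2: b2⊕b3⊕b6⊕b7⊕b10⊕b11⊕b14⊕b15 = 1⊕1⊕1⊕1⊕0⊕1⊕0⊕1 = 0
s4: b4⊕b5⊕b6⊕b7⊕b12⊕b13⊕b14⊕b15 = 0⊕0⊕1⊕1⊕0⊕1⊕0⊕1 = 0
s8: b8⊕b9⊕b10⊕b11⊕b12⊕b13⊕b14⊕b15 = 0⊕1⊕0⊕1⊕0⊕1⊕0⊕1 = 0
Syndrome (s8...s1) = 0000 → position 0 (no error).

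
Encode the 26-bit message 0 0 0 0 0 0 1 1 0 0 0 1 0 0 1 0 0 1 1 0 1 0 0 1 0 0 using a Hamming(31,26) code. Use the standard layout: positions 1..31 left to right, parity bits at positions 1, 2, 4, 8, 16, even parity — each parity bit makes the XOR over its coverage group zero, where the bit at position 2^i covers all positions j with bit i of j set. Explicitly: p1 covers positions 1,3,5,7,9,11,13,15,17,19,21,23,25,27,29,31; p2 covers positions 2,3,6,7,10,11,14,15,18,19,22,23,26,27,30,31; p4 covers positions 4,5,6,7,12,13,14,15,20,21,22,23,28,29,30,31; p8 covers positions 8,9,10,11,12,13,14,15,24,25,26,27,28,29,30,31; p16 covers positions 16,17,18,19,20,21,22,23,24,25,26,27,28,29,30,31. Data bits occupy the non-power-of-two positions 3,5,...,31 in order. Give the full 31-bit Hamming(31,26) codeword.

0100000100110000100100110100100

Place data bits at non-power-of-two positions: b3=0, b5=0, b6=0, b7=0, b9=0, b10=0, b11=1, b12=1, b13=0, b14=0, b15=0, b17=1, b18=0, b19=0, b20=1, b21=0, b22=0, b23=1, b24=1, b25=0, b26=1, b27=0, b28=0, b29=1, b30=0, b31=0.
p1 = XOR of data positions {3,5,7,9,11,13,15,17,19,21,23,25,27,29,31} = 0⊕0⊕0⊕0⊕1⊕0⊕0⊕1⊕0⊕0⊕1⊕0⊕0⊕1⊕0 = 0
p2 = XOR of data positions {3,6,7,10,11,14,15,18,19,22,23,26,27,30,31} = 0⊕0⊕0⊕0⊕1⊕0⊕0⊕0⊕0⊕0⊕1⊕1⊕0⊕0⊕0 = 1
p4 = XOR of data positions {5,6,7,12,13,14,15,20,21,22,23,28,29,30,31} = 0⊕0⊕0⊕1⊕0⊕0⊕0⊕1⊕0⊕0⊕1⊕0⊕1⊕0⊕0 = 0
p8 = XOR of data positions {9,10,11,12,13,14,15,24,25,26,27,28,29,30,31} = 0⊕0⊕1⊕1⊕0⊕0⊕0⊕1⊕0⊕1⊕0⊕0⊕1⊕0⊕0 = 1
p16 = XOR of data positions {17,18,19,20,21,22,23,24,25,26,27,28,29,30,31} = 1⊕0⊕0⊕1⊕0⊕0⊕1⊕1⊕0⊕1⊕0⊕0⊕1⊕0⊕0 = 0
Codeword b1..b31 = 0100000100110000100100110100100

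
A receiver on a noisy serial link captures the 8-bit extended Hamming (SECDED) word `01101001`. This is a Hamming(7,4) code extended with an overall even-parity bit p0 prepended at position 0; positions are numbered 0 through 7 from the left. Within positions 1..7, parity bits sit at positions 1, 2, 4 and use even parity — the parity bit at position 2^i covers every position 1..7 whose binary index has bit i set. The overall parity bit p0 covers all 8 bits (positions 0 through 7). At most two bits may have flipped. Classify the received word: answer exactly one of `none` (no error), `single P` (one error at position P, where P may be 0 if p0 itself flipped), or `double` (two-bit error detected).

none

s1: b1⊕b3⊕b5⊕b7 = 1⊕0⊕0⊕1 = 0
s2: b2⊕b3⊕b6⊕b7 = 1⊕0⊕0⊕1 = 0
s4: b4⊕b5⊕b6⊕b7 = 1⊕0⊕0⊕1 = 0
Syndrome (s4...s1) = 000 → position 0 (no error).
Overall parity (XOR of all 8 bits, including p0): 0⊕1⊕1⊕0⊕1⊕0⊕0⊕1 = 0
Overall=0, syndrome position=0 → no error.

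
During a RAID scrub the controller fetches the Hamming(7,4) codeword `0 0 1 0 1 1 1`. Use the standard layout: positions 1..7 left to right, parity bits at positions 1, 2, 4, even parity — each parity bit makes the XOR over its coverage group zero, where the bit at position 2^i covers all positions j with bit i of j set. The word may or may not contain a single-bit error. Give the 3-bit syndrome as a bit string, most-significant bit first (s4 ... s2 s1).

111

s1: b1⊕b3⊕b5⊕b7 = 0⊕1⊕1⊕1 = 1
s2: b2⊕b3⊕b6⊕b7 = 0⊕1⊕1⊕1 = 1
s4: b4⊕b5⊕b6⊕b7 = 0⊕1⊕1⊕1 = 1
Syndrome (s4...s1) = 111 → position 7.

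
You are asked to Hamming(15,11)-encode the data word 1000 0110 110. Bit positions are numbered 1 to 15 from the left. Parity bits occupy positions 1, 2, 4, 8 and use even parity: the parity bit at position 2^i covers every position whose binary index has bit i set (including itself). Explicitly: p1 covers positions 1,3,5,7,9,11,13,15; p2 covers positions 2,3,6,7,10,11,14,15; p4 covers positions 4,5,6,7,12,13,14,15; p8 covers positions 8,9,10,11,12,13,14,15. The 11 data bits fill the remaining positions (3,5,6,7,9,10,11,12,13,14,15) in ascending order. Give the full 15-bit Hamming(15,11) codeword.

101000000110110

Place data bits at non-power-of-two positions: b3=1, b5=0, b6=0, b7=0, b9=0, b10=1, b11=1, b12=0, b13=1, b14=1, b15=0.
p1 = XOR of data positions {3,5,7,9,11,13,15} = 1⊕0⊕0⊕0⊕1⊕1⊕0 = 1
p2 = XOR of data positions {3,6,7,10,11,14,15} = 1⊕0⊕0⊕1⊕1⊕1⊕0 = 0
p4 = XOR of data positions {5,6,7,12,13,14,15} = 0⊕0⊕0⊕0⊕1⊕1⊕0 = 0
p8 = XOR of data positions {9,10,11,12,13,14,15} = 0⊕1⊕1⊕0⊕1⊕1⊕0 = 0
Codeword b1..b15 = 101000000110110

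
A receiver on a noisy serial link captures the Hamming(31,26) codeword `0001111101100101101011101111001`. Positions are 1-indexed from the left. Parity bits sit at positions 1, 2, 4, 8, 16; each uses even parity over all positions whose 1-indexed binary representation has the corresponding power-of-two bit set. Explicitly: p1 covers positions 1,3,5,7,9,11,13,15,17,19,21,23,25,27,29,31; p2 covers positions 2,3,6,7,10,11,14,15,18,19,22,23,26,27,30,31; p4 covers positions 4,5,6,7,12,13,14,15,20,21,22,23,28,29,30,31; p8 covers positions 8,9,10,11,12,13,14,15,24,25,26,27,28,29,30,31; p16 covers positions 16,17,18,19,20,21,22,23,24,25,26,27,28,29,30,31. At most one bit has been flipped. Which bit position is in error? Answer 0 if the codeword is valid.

s1: b1⊕b3⊕b5⊕b7⊕b9⊕b11⊕b13⊕b15⊕b17⊕b19⊕b21⊕b23⊕b25⊕b27⊕b29⊕b31 = 0⊕0⊕1⊕1⊕0⊕1⊕0⊕0⊕1⊕1⊕1⊕1⊕1⊕1⊕0⊕1 = 0
s2: b2⊕b3⊕b6⊕b7⊕b10⊕b11⊕b14⊕b15⊕b18⊕b19⊕b22⊕b23⊕b26⊕b27⊕b30⊕b31 = 0⊕0⊕1⊕1⊕1⊕1⊕1⊕0⊕0⊕1⊕1⊕1⊕1⊕1⊕0⊕1 = 1
s4: b4⊕b5⊕b6⊕b7⊕b12⊕b13⊕b14⊕b15⊕b20⊕b21⊕b22⊕b23⊕b28⊕b29⊕b30⊕b31 = 1⊕1⊕1⊕1⊕0⊕0⊕1⊕0⊕0⊕1⊕1⊕1⊕1⊕0⊕0⊕1 = 0
s8: b8⊕b9⊕b10⊕b11⊕b12⊕b13⊕b14⊕b15⊕b24⊕b25⊕b26⊕b27⊕b28⊕b29⊕b30⊕b31 = 1⊕0⊕1⊕1⊕0⊕0⊕1⊕0⊕0⊕1⊕1⊕1⊕1⊕0⊕0⊕1 = 1
s16: b16⊕b17⊕b18⊕b19⊕b20⊕b21⊕b22⊕b23⊕b24⊕b25⊕b26⊕b27⊕b28⊕b29⊕b30⊕b31 = 1⊕1⊕0⊕1⊕0⊕1⊕1⊕1⊕0⊕1⊕1⊕1⊕1⊕0⊕0⊕1 = 1
Syndrome (s16...s1) = 11010 → position 26.

26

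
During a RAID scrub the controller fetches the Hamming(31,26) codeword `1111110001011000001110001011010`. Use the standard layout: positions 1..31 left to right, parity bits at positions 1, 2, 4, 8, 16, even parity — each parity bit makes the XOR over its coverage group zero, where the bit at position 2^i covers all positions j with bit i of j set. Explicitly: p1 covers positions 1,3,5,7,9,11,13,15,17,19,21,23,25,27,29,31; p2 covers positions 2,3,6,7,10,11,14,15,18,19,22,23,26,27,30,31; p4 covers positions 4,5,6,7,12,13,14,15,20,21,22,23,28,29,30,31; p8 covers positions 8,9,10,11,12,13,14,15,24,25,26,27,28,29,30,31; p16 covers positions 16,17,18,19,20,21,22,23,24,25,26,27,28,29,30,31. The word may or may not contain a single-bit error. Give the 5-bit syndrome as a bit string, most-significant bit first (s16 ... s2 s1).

11110

s1: b1⊕b3⊕b5⊕b7⊕b9⊕b11⊕b13⊕b15⊕b17⊕b19⊕b21⊕b23⊕b25⊕b27⊕b29⊕b31 = 1⊕1⊕1⊕0⊕0⊕0⊕1⊕0⊕0⊕1⊕1⊕0⊕1⊕1⊕0⊕0 = 0
s2: b2⊕b3⊕b6⊕b7⊕b10⊕b11⊕b14⊕b15⊕b18⊕b19⊕b22⊕b23⊕b26⊕b27⊕b30⊕b31 = 1⊕1⊕1⊕0⊕1⊕0⊕0⊕0⊕0⊕1⊕0⊕0⊕0⊕1⊕1⊕0 = 1
s4: b4⊕b5⊕b6⊕b7⊕b12⊕b13⊕b14⊕b15⊕b20⊕b21⊕b22⊕b23⊕b28⊕b29⊕b30⊕b31 = 1⊕1⊕1⊕0⊕1⊕1⊕0⊕0⊕1⊕1⊕0⊕0⊕1⊕0⊕1⊕0 = 1
s8: b8⊕b9⊕b10⊕b11⊕b12⊕b13⊕b14⊕b15⊕b24⊕b25⊕b26⊕b27⊕b28⊕b29⊕b30⊕b31 = 0⊕0⊕1⊕0⊕1⊕1⊕0⊕0⊕0⊕1⊕0⊕1⊕1⊕0⊕1⊕0 = 1
s16: b16⊕b17⊕b18⊕b19⊕b20⊕b21⊕b22⊕b23⊕b24⊕b25⊕b26⊕b27⊕b28⊕b29⊕b30⊕b31 = 0⊕0⊕0⊕1⊕1⊕1⊕0⊕0⊕0⊕1⊕0⊕1⊕1⊕0⊕1⊕0 = 1
Syndrome (s16...s1) = 11110 → position 30.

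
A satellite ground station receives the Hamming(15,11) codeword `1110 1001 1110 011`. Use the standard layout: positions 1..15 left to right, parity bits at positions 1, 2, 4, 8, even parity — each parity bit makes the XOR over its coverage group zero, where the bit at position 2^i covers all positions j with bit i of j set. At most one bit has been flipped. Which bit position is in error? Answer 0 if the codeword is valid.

s1: b1⊕b3⊕b5⊕b7⊕b9⊕b11⊕b13⊕b15 = 1⊕1⊕1⊕0⊕1⊕1⊕0⊕1 = 0
s2: b2⊕b3⊕b6⊕b7⊕b10⊕b11⊕b14⊕b15 = 1⊕1⊕0⊕0⊕1⊕1⊕1⊕1 = 0
s4: b4⊕b5⊕b6⊕b7⊕b12⊕b13⊕b14⊕b15 = 0⊕1⊕0⊕0⊕0⊕0⊕1⊕1 = 1
s8: b8⊕b9⊕b10⊕b11⊕b12⊕b13⊕b14⊕b15 = 1⊕1⊕1⊕1⊕0⊕0⊕1⊕1 = 0
Syndrome (s8...s1) = 0100 → position 4.

4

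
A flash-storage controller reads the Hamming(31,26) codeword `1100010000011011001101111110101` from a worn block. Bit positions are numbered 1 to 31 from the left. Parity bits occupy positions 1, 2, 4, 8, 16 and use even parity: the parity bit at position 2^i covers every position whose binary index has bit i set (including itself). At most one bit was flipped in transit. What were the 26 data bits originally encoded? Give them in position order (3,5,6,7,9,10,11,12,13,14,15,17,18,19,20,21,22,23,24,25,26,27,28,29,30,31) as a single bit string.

00100001101001101111110100

s1: b1⊕b3⊕b5⊕b7⊕b9⊕b11⊕b13⊕b15⊕b17⊕b19⊕b21⊕b23⊕b25⊕b27⊕b29⊕b31 = 1⊕0⊕0⊕0⊕0⊕0⊕1⊕1⊕0⊕1⊕0⊕1⊕1⊕1⊕1⊕1 = 1
s2: b2⊕b3⊕b6⊕b7⊕b10⊕b11⊕b14⊕b15⊕b18⊕b19⊕b22⊕b23⊕b26⊕b27⊕b30⊕b31 = 1⊕0⊕1⊕0⊕0⊕0⊕0⊕1⊕0⊕1⊕1⊕1⊕1⊕1⊕0⊕1 = 1
s4: b4⊕b5⊕b6⊕b7⊕b12⊕b13⊕b14⊕b15⊕b20⊕b21⊕b22⊕b23⊕b28⊕b29⊕b30⊕b31 = 0⊕0⊕1⊕0⊕1⊕1⊕0⊕1⊕1⊕0⊕1⊕1⊕0⊕1⊕0⊕1 = 1
s8: b8⊕b9⊕b10⊕b11⊕b12⊕b13⊕b14⊕b15⊕b24⊕b25⊕b26⊕b27⊕b28⊕b29⊕b30⊕b31 = 0⊕0⊕0⊕0⊕1⊕1⊕0⊕1⊕1⊕1⊕1⊕1⊕0⊕1⊕0⊕1 = 1
s16: b16⊕b17⊕b18⊕b19⊕b20⊕b21⊕b22⊕b23⊕b24⊕b25⊕b26⊕b27⊕b28⊕b29⊕b30⊕b31 = 1⊕0⊕0⊕1⊕1⊕0⊕1⊕1⊕1⊕1⊕1⊕1⊕0⊕1⊕0⊕1 = 1
Syndrome (s16...s1) = 11111 → position 31.
Flip bit 31: corrected codeword = 1100010000011011001101111110100
Data bits at positions 3,5,6,7,9,10,11,12,13,14,15,17,18,19,20,21,22,23,24,25,26,27,28,29,30,31: 00100001101001101111110100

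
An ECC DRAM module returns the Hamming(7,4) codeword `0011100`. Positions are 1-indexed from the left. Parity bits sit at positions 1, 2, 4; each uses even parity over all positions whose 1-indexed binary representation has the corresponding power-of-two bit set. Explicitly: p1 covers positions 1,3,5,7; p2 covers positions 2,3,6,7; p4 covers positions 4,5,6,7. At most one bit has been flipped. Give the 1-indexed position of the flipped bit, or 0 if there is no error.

2

s1: b1⊕b3⊕b5⊕b7 = 0⊕1⊕1⊕0 = 0
s2: b2⊕b3⊕b6⊕b7 = 0⊕1⊕0⊕0 = 1
s4: b4⊕b5⊕b6⊕b7 = 1⊕1⊕0⊕0 = 0
Syndrome (s4...s1) = 010 → position 2.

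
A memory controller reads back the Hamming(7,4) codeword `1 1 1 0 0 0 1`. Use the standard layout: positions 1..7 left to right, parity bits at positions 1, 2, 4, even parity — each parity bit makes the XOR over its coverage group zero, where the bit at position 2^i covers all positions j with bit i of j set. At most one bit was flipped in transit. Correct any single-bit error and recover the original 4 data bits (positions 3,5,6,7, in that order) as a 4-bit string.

s1: b1⊕b3⊕b5⊕b7 = 1⊕1⊕0⊕1 = 1
s2: b2⊕b3⊕b6⊕b7 = 1⊕1⊕0⊕1 = 1
s4: b4⊕b5⊕b6⊕b7 = 0⊕0⊕0⊕1 = 1
Syndrome (s4...s1) = 111 → position 7.
Flip bit 7: corrected codeword = 1110000
Data bits at positions 3,5,6,7: 1000

1000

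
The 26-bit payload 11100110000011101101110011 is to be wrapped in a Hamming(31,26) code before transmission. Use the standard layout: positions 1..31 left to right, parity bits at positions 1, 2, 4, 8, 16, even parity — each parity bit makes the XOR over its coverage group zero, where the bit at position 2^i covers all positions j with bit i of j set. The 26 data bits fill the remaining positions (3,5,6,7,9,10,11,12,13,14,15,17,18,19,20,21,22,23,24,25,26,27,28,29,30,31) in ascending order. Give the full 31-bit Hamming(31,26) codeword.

0011110101100000011101101110011

Place data bits at non-power-of-two positions: b3=1, b5=1, b6=1, b7=0, b9=0, b10=1, b11=1, b12=0, b13=0, b14=0, b15=0, b17=0, b18=1, b19=1, b20=1, b21=0, b22=1, b23=1, b24=0, b25=1, b26=1, b27=1, b28=0, b29=0, b30=1, b31=1.
p1 = XOR of data positions {3,5,7,9,11,13,15,17,19,21,23,25,27,29,31} = 1⊕1⊕0⊕0⊕1⊕0⊕0⊕0⊕1⊕0⊕1⊕1⊕1⊕0⊕1 = 0
p2 = XOR of data positions {3,6,7,10,11,14,15,18,19,22,23,26,27,30,31} = 1⊕1⊕0⊕1⊕1⊕0⊕0⊕1⊕1⊕1⊕1⊕1⊕1⊕1⊕1 = 0
p4 = XOR of data positions {5,6,7,12,13,14,15,20,21,22,23,28,29,30,31} = 1⊕1⊕0⊕0⊕0⊕0⊕0⊕1⊕0⊕1⊕1⊕0⊕0⊕1⊕1 = 1
p8 = XOR of data positions {9,10,11,12,13,14,15,24,25,26,27,28,29,30,31} = 0⊕1⊕1⊕0⊕0⊕0⊕0⊕0⊕1⊕1⊕1⊕0⊕0⊕1⊕1 = 1
p16 = XOR of data positions {17,18,19,20,21,22,23,24,25,26,27,28,29,30,31} = 0⊕1⊕1⊕1⊕0⊕1⊕1⊕0⊕1⊕1⊕1⊕0⊕0⊕1⊕1 = 0
Codeword b1..b31 = 0011110101100000011101101110011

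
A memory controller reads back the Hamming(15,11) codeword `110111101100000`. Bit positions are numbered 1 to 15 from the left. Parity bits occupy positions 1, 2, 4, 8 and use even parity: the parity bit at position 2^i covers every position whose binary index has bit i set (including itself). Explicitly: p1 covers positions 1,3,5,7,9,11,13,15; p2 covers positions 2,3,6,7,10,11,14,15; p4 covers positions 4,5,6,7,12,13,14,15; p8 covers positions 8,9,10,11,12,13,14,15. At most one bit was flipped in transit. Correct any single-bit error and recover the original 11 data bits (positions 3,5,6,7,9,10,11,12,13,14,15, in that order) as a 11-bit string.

s1: b1⊕b3⊕b5⊕b7⊕b9⊕b11⊕b13⊕b15 = 1⊕0⊕1⊕1⊕1⊕0⊕0⊕0 = 0
s2: b2⊕b3⊕b6⊕b7⊕b10⊕b11⊕b14⊕b15 = 1⊕0⊕1⊕1⊕1⊕0⊕0⊕0 = 0
s4: b4⊕b5⊕b6⊕b7⊕b12⊕b13⊕b14⊕b15 = 1⊕1⊕1⊕1⊕0⊕0⊕0⊕0 = 0
s8: b8⊕b9⊕b10⊕b11⊕b12⊕b13⊕b14⊕b15 = 0⊕1⊕1⊕0⊕0⊕0⊕0⊕0 = 0
Syndrome (s8...s1) = 0000 → position 0 (no error).
No correction needed.
Data bits at positions 3,5,6,7,9,10,11,12,13,14,15: 01111100000

01111100000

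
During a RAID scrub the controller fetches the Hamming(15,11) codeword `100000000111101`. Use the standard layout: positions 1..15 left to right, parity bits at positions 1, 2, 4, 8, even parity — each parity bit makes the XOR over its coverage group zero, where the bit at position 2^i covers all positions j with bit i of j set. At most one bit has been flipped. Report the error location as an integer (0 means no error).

s1: b1⊕b3⊕b5⊕b7⊕b9⊕b11⊕b13⊕b15 = 1⊕0⊕0⊕0⊕0⊕1⊕1⊕1 = 0
s2: b2⊕b3⊕b6⊕b7⊕b10⊕b11⊕b14⊕b15 = 0⊕0⊕0⊕0⊕1⊕1⊕0⊕1 = 1
s4: b4⊕b5⊕b6⊕b7⊕b12⊕b13⊕b14⊕b15 = 0⊕0⊕0⊕0⊕1⊕1⊕0⊕1 = 1
s8: b8⊕b9⊕b10⊕b11⊕b12⊕b13⊕b14⊕b15 = 0⊕0⊕1⊕1⊕1⊕1⊕0⊕1 = 1
Syndrome (s8...s1) = 1110 → position 14.

14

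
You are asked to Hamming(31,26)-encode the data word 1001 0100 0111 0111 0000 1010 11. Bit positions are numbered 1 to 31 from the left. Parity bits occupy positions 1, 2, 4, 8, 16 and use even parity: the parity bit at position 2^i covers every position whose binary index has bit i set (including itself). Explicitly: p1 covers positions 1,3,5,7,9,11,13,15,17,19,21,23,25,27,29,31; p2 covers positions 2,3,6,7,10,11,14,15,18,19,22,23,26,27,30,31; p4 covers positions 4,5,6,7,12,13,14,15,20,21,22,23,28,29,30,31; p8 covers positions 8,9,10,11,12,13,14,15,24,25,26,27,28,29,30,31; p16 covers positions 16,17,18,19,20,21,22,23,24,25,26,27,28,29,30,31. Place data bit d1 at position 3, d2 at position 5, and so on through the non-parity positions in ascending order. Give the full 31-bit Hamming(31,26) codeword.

1110001101000110101110000101011

Place data bits at non-power-of-two positions: b3=1, b5=0, b6=0, b7=1, b9=0, b10=1, b11=0, b12=0, b13=0, b14=1, b15=1, b17=1, b18=0, b19=1, b20=1, b21=1, b22=0, b23=0, b24=0, b25=0, b26=1, b27=0, b28=1, b29=0, b30=1, b31=1.
p1 = XOR of data positions {3,5,7,9,11,13,15,17,19,21,23,25,27,29,31} = 1⊕0⊕1⊕0⊕0⊕0⊕1⊕1⊕1⊕1⊕0⊕0⊕0⊕0⊕1 = 1
p2 = XOR of data positions {3,6,7,10,11,14,15,18,19,22,23,26,27,30,31} = 1⊕0⊕1⊕1⊕0⊕1⊕1⊕0⊕1⊕0⊕0⊕1⊕0⊕1⊕1 = 1
p4 = XOR of data positions {5,6,7,12,13,14,15,20,21,22,23,28,29,30,31} = 0⊕0⊕1⊕0⊕0⊕1⊕1⊕1⊕1⊕0⊕0⊕1⊕0⊕1⊕1 = 0
p8 = XOR of data positions {9,10,11,12,13,14,15,24,25,26,27,28,29,30,31} = 0⊕1⊕0⊕0⊕0⊕1⊕1⊕0⊕0⊕1⊕0⊕1⊕0⊕1⊕1 = 1
p16 = XOR of data positions {17,18,19,20,21,22,23,24,25,26,27,28,29,30,31} = 1⊕0⊕1⊕1⊕1⊕0⊕0⊕0⊕0⊕1⊕0⊕1⊕0⊕1⊕1 = 0
Codeword b1..b31 = 1110001101000110101110000101011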